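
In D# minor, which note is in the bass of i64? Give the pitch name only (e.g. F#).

A#

i in D# minor has root D#; the chord is D#-F#-A#.
The figure 64 means second inversion — the fifth is in the bass.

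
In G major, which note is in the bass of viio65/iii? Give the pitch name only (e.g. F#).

The applied chord viio65/iii is rooted on A#: A#-C#-E-G.
The figure 65 means first inversion — the third is in the bass.

C#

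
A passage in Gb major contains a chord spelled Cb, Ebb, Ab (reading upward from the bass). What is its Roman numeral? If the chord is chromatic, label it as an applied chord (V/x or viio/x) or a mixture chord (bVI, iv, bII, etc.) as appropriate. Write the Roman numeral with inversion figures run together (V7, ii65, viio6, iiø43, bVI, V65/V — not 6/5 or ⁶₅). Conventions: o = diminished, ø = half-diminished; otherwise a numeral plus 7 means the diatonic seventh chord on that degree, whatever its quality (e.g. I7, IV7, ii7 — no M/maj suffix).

iio6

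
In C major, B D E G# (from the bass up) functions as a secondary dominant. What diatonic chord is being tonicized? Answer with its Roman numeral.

vi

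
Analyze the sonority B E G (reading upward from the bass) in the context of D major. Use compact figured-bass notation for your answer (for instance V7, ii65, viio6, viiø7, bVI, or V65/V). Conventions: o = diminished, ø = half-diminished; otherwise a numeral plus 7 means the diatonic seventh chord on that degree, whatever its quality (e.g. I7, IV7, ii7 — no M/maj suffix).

The pitches E-G-B form a minor triad rooted on E.
In D major, E is the supertonic; the diatonic minor triad there is ii.
With B in the bass the chord is in second inversion, so the figured bass is 64.

ii64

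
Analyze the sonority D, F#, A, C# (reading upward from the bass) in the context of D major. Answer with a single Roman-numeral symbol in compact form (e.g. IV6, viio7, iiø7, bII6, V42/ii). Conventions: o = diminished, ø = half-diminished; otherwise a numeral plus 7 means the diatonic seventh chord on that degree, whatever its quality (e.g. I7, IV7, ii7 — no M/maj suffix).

Stacked in thirds the chord is D-F#-A-C#: a major seventh chord on D.
D is scale degree 1 in D major, and a major seventh chord on that degree is written I7.

I7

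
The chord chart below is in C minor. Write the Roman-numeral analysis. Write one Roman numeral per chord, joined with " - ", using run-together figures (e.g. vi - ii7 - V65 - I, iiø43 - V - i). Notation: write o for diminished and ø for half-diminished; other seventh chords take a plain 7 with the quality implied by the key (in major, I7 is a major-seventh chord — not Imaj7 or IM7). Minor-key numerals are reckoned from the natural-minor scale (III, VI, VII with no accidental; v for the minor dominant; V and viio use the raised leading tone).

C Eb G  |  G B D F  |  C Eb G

i - V7 - i

C-Eb-G: root C is the tonic; minor triad there is i.
G-B-D-F: dominant seventh chord on G = scale degree 5 → V7.
C-Eb-G: root C is the tonic; minor triad there is i.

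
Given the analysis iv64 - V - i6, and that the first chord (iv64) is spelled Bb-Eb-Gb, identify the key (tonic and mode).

The anchor chord is a minor triad on Eb, labeled iv64.
Counting down 3 scale steps from Eb places the tonic on Bb; a minor triad on degree 4 is diatonic only in minor.

Bb minor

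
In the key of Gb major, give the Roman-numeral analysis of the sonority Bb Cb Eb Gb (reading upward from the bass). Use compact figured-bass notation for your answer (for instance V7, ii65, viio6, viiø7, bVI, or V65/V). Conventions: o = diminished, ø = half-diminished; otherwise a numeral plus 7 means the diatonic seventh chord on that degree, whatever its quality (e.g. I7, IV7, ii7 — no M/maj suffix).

IV42

The pitches Cb-Eb-Gb-Bb form a major seventh chord rooted on Cb.
Cb is scale degree 4 in Gb major, and a major seventh chord on that degree is written IV7.
With Bb in the bass the chord is in third inversion, so the figured bass is 42.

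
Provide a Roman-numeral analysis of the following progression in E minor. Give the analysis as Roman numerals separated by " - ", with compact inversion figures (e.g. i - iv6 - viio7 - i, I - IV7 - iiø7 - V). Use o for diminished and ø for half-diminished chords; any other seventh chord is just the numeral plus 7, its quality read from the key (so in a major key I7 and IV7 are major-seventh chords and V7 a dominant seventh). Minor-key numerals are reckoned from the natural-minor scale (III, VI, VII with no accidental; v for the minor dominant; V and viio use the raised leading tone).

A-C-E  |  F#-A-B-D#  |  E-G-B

iv - V43 - i

A-C-E: root A is the subdominant; minor triad there is iv.
F#-A-B-D#: root B is the dominant; dominant seventh chord there is V43.
E-G-B: root E is the tonic; minor triad there is i.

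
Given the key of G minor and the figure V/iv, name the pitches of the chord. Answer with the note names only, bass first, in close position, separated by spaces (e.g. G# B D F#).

V/iv is a secondary dominant — the dominant triad of iv. iv in G minor is C, so the applied chord's root is G, a perfect fifth above.
Building a major triad on G gives G-B-D.

G B D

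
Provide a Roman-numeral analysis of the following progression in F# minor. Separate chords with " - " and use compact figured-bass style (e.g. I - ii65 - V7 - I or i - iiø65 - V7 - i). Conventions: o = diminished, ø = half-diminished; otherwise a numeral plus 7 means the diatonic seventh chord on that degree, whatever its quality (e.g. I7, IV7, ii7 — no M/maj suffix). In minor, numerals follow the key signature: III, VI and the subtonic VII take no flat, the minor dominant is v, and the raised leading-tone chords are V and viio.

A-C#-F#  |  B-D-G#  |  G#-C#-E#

A-C#-F#: minor triad on F# = scale degree 1 → i6.
B-D-G#: root G# is the supertonic; diminished triad there is iio6.
G#-C#-E#: major triad on C# = scale degree 5 → V64.

i6 - iio6 - V64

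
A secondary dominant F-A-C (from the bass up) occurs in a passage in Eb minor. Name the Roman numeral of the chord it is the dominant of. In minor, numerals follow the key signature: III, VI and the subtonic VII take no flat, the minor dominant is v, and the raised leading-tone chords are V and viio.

V

The chord is a major triad on F.
A dominant resolves down a perfect fifth: F → Bb. In Eb minor, Bb is scale degree 5, i.e. V.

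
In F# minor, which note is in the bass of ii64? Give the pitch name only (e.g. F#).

D#

ii in F# minor has root G#; the chord is G#-B-D#.
The figure 64 means second inversion — the fifth is in the bass.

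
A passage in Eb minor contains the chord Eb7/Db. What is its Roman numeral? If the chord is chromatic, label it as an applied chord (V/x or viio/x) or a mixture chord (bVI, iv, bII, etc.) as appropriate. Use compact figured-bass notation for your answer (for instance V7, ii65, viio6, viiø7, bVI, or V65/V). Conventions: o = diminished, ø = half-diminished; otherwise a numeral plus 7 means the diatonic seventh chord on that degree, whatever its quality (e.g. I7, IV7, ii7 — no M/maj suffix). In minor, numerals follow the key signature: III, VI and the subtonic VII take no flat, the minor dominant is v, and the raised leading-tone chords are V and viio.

V42/iv

Stacked in thirds the chord is Eb-G-Bb-Db: a dominant seventh chord on Eb.
Eb is not a diatonic chord root with this quality in Eb minor, but it lies a perfect fifth above Ab (iv), so the chord functions as an applied dominant of iv.
With Db in the bass the chord is in third inversion, so the figured bass is 42.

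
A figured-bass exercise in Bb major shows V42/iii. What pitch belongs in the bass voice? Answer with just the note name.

G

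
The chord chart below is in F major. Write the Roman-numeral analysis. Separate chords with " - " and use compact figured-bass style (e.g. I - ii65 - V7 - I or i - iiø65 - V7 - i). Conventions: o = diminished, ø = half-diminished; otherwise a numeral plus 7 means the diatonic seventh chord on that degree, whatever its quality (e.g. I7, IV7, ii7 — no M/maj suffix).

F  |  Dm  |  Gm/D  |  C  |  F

I - vi - ii64 - V - I

F: root F is the tonic; major triad there is I.
Dm has root D, degree 6 in F major, so vi.
Gm/D: root G is the supertonic; minor triad there is ii64.
C: major triad on C = scale degree 5 → V.
F has root F, degree 1 in F major, so I.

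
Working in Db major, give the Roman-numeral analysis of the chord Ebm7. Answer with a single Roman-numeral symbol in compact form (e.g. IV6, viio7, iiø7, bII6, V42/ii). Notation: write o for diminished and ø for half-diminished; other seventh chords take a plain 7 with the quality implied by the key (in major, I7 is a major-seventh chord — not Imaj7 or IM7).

Stacked in thirds the chord is Eb-Gb-Bb-Db: a minor seventh chord on Eb.
In Db major, Eb is the supertonic; the diatonic minor seventh chord there is ii7.

ii7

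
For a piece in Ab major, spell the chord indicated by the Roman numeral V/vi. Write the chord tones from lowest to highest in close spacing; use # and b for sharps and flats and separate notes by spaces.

C E G

The slash means an applied dominant: we want the dominant of vi. In Ab major, vi is F minor, and its dominant is built on C.
Building a major triad on C gives C-E-G.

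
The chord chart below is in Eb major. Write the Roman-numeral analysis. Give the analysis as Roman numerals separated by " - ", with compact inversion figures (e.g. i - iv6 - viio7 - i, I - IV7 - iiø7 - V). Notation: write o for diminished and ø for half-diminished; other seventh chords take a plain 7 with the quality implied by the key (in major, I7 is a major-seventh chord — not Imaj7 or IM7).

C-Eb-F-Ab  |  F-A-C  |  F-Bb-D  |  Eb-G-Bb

ii43 - V/V - V64 - I

C-Eb-F-Ab: minor seventh chord on F = scale degree 2 → ii43.
F-A-C: chromatic; F is V of V, so V/V.
F-Bb-D: major triad on Bb = scale degree 5 → V64.
Eb-G-Bb: major triad on Eb = scale degree 1 → I.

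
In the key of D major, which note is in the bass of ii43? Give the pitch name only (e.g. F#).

ii in D major has root E; the chord is E-G-B-D.
The figure 43 means second inversion — the fifth is in the bass.

B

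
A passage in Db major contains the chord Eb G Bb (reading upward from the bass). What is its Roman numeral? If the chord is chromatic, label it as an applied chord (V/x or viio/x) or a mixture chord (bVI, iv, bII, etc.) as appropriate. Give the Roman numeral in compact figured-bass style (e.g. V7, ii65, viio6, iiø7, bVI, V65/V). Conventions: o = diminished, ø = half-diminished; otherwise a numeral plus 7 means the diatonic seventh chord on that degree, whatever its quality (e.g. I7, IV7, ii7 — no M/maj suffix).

Stacked in thirds the chord is Eb-G-Bb: a major triad on Eb.
Eb is not a diatonic chord root with this quality in Db major, but it lies a perfect fifth above Ab (V), so the chord functions as an applied dominant of V.

V/V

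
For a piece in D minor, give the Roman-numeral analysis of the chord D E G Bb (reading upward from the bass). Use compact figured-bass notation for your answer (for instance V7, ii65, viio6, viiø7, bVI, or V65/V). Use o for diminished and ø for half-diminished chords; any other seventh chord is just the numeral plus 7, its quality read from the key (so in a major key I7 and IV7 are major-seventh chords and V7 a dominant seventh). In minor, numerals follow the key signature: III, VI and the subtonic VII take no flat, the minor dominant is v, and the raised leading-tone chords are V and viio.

iiø42

The pitches E-G-Bb-D form a half-diminished seventh chord rooted on E.
E is scale degree 2 in D minor, and a half-diminished seventh chord on that degree is written iiø7.
With D in the bass the chord is in third inversion, so the figured bass is 42.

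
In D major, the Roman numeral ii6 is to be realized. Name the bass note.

G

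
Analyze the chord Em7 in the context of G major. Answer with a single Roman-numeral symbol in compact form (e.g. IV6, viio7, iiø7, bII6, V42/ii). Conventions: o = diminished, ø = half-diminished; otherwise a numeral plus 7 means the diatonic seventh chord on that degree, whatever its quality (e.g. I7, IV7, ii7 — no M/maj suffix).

vi7

Stacked in thirds the chord is E-G-B-D: a minor seventh chord on E.
In G major, E is the submediant; the diatonic minor seventh chord there is vi7.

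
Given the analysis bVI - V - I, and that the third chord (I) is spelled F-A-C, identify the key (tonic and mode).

The anchor chord is a major triad on F, labeled I.
If F is scale degree 1 and the mode makes that degree carry a major triad, the tonic is F and the mode is major.

F major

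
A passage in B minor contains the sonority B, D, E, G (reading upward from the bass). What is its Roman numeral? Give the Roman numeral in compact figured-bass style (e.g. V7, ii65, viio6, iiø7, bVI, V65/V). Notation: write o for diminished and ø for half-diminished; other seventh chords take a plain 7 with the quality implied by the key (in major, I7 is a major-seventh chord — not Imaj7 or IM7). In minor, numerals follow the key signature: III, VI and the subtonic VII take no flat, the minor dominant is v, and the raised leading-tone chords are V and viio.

Stacked in thirds the chord is E-G-B-D: a minor seventh chord on E.
In B minor, E is the subdominant; the diatonic minor seventh chord there is iv7.
With B in the bass the chord is in second inversion, so the figured bass is 43.

iv43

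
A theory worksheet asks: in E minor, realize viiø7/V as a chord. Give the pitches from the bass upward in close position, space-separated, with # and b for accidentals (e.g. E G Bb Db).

viiø7/V is a secondary leading-tone chord. The target V is B in E minor; the applied chord is rooted a semitone below, on A#.
Building a half-diminished seventh chord on A# gives A#-C#-E-G#.

A# C# E G#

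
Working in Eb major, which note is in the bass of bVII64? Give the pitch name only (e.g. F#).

bVII in Eb major has root Db; the chord is Db-F-Ab.
The figure 64 means second inversion — the fifth is in the bass.

Ab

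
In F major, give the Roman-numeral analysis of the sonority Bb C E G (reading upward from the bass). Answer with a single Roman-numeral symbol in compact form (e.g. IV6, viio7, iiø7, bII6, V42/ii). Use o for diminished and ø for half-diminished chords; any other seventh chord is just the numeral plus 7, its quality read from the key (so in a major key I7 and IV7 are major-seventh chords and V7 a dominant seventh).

V42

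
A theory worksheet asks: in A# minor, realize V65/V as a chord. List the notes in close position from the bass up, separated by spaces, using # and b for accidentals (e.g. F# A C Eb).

The slash means an applied dominant: we want the dominant of V. In A# minor, V is E# major, and its dominant is built on B#.
Building a dominant seventh chord on B# gives B#-D##-F##-A#.
The figured bass 65 indicates first inversion, placing the third (D##) in the bass: D##-F##-A#-B#.

D## F## A# B#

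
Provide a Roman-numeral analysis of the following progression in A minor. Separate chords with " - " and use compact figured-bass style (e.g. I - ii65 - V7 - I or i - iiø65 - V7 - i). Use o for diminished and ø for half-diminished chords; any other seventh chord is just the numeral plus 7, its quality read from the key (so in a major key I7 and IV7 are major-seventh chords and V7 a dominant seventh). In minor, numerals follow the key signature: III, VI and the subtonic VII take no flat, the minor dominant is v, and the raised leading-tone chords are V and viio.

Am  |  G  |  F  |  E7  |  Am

i - VII - VI - V7 - i

Am has root A, degree 1 in A minor, so i.
G: root G is the subtonic; major triad there is VII.
F has root F, degree 6 in A minor, so VI.
E7 has root E, degree 5 in A minor, so V7.
Am: root A is the tonic; minor triad there is i.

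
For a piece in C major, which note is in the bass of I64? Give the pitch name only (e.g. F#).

G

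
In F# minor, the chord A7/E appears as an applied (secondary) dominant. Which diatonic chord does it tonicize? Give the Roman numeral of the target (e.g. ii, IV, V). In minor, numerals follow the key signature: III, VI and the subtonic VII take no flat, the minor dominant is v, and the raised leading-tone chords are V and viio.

VI

The chord is a dominant seventh chord on A.
A dominant resolves down a perfect fifth: A → D. In F# minor, D is scale degree 6, i.e. VI.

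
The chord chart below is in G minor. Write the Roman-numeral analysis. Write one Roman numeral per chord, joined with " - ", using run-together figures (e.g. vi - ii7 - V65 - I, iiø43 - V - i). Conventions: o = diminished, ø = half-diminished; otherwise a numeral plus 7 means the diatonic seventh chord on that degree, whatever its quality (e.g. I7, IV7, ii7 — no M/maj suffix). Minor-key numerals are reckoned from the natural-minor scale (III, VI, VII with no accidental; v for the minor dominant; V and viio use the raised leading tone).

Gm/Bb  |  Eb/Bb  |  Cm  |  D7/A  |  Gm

Gm/Bb: root G is the tonic; minor triad there is i6.
Eb/Bb has root Eb, degree 6 in G minor, so VI64.
Cm: minor triad on C = scale degree 4 → iv.
D7/A: dominant seventh chord on D = scale degree 5 → V43.
Gm has root G, degree 1 in G minor, so i.

i6 - VI64 - iv - V43 - i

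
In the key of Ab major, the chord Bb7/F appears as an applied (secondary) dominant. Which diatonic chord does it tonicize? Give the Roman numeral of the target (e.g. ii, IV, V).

V

The chord is a dominant seventh chord on Bb.
A dominant resolves down a perfect fifth: Bb → Eb. In Ab major, Eb is scale degree 5, i.e. V.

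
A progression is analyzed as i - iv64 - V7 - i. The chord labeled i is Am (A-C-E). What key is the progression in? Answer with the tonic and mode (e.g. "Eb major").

A minor

The anchor chord is a minor triad on A, labeled i.
If A is scale degree 1 and the mode makes that degree carry a minor triad, the tonic is A and the mode is minor.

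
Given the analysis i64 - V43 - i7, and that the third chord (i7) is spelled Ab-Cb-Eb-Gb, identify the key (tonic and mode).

Ab minor

The chord Abm7 is a minor seventh chord rooted on Ab; its label is i7.
If Ab is scale degree 1 and the mode makes that degree carry a minor seventh chord, the tonic is Ab and the mode is minor.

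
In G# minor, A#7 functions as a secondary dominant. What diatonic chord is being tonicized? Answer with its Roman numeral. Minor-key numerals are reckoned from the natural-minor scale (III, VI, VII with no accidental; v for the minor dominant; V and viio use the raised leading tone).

V

The chord is a dominant seventh chord on A#.
A dominant resolves down a perfect fifth: A# → D#. In G# minor, D# is scale degree 5, i.e. V.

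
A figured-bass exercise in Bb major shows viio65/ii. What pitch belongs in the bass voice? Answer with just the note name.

The applied chord viio65/ii is rooted on B: B-D-F-Ab.
The figure 65 means first inversion — the third is in the bass.

D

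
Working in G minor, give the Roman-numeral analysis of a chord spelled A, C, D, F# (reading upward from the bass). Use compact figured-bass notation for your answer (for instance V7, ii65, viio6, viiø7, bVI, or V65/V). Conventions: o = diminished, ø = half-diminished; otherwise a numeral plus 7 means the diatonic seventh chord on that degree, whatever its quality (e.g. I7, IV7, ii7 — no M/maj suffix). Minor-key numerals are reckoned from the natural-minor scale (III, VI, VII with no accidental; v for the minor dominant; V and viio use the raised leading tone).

V43

Stacked in thirds the chord is D-F#-A-C: a dominant seventh chord on D.
D is scale degree 5 in G minor, and a dominant seventh chord on that degree is written V7.
With A in the bass the chord is in second inversion, so the figured bass is 43.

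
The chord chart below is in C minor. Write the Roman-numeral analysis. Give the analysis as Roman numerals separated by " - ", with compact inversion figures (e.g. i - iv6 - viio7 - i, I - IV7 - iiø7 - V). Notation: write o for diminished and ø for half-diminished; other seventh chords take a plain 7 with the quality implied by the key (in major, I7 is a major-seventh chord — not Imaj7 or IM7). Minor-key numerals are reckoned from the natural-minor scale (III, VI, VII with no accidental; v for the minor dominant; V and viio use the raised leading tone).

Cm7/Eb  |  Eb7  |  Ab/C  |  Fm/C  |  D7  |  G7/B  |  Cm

i65 - V7/VI - VI6 - iv64 - V7/V - V65 - i

Cm7/Eb: root C is the tonic; minor seventh chord there is i65.
Eb7: chromatic; Eb is V of VI, so V7/VI.
Ab/C has root Ab, degree 6 in C minor, so VI6.
Fm/C: minor triad on F = scale degree 4 → iv64.
D7: a dominant seventh chord on D, the applied dominant of V → V7/V.
G7/B: root G is the dominant; dominant seventh chord there is V65.
Cm: minor triad on C = scale degree 1 → i.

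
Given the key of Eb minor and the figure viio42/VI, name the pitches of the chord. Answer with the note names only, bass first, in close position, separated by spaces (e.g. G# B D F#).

Abb Bb Db Fb

viio42/VI is a secondary leading-tone chord. The target VI is Cb in Eb minor; the applied chord is rooted a semitone below, on Bb.
Building a fully diminished seventh chord on Bb gives Bb-Db-Fb-Abb.
With the 42 figure the chord is in third inversion; from the bass Abb upward in close position it reads Abb-Bb-Db-Fb.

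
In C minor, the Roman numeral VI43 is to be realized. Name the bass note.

VI in C minor has root Ab; the chord is Ab-C-Eb-G.
The figure 43 means second inversion — the fifth is in the bass.

Eb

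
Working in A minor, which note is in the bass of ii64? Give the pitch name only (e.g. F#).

F#

ii in A minor has root B; the chord is B-D-F#.
The figure 64 means second inversion — the fifth is in the bass.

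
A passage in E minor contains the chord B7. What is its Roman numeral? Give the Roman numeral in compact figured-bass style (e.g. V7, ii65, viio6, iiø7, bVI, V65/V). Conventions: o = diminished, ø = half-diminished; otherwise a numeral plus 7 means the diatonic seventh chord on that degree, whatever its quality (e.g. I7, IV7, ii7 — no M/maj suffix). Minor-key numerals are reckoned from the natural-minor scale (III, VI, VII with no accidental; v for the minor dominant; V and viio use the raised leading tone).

V7

The pitches B-D#-F#-A form a dominant seventh chord rooted on B.
B is scale degree 5 in E minor, and a dominant seventh chord on that degree is written V7.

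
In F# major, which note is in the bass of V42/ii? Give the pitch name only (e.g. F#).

The applied chord V42/ii is rooted on D#: D#-F##-A#-C#.
The figure 42 means third inversion — the seventh is in the bass.

C#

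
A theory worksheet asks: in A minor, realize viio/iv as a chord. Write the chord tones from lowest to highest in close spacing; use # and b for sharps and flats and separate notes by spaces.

viio/iv is a secondary leading-tone chord. The target iv is D in A minor; the applied chord is rooted a semitone below, on C#.
Building a diminished triad on C# gives C#-E-G.

C# E G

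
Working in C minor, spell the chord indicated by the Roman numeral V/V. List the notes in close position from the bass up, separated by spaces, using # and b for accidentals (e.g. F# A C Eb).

V/V is a secondary dominant — the dominant triad of V. V in C minor is G, so the applied chord's root is D, a perfect fifth above.
Building a major triad on D gives D-F#-A.

D F# A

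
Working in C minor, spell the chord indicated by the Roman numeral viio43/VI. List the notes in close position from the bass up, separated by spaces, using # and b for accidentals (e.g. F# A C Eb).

viio43/VI is a secondary leading-tone chord. The target VI is Ab in C minor; the applied chord is rooted a semitone below, on G.
Building a fully diminished seventh chord on G gives G-Bb-Db-Fb.
With the 43 figure the chord is in second inversion; from the bass Db upward in close position it reads Db-Fb-G-Bb.

Db Fb G Bb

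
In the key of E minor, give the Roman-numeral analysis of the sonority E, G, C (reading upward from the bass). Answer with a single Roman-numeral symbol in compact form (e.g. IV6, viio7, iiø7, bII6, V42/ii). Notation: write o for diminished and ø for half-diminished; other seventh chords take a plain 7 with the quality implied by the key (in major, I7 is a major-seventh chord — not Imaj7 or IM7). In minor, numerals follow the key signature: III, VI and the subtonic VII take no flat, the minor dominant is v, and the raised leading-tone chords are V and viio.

VI6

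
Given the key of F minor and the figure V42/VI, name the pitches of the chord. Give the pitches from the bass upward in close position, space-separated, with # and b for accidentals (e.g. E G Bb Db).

Gb Ab C Eb

V42/VI is a secondary dominant — the dominant seventh of VI. VI in F minor is Db, so the applied chord's root is Ab, a perfect fifth above.
Building a dominant seventh chord on Ab gives Ab-C-Eb-Gb.
The figured bass 42 indicates third inversion, placing the seventh (Gb) in the bass: Gb-Ab-C-Eb.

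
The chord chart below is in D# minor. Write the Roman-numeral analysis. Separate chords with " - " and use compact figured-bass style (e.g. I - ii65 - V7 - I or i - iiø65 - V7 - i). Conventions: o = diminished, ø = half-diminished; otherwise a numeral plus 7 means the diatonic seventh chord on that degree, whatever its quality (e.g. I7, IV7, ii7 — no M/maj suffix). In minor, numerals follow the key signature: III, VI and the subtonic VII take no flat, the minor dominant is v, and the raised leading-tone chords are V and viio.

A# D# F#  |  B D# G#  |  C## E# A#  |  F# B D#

i64 - iv6 - V6 - VI64

A#-D#-F# has root D#, degree 1 in D# minor, so i64.
B-D#-G# has root G#, degree 4 in D# minor, so iv6.
C##-E#-A# has root A#, degree 5 in D# minor, so V6.
F#-B-D# has root B, degree 6 in D# minor, so VI64.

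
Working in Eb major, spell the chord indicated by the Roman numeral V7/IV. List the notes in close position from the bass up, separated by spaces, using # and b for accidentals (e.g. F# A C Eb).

Eb G Bb Db

The slash means an applied dominant: we want the dominant of IV. In Eb major, IV is Ab major, and its dominant is built on Eb.
Building a dominant seventh chord on Eb gives Eb-G-Bb-Db.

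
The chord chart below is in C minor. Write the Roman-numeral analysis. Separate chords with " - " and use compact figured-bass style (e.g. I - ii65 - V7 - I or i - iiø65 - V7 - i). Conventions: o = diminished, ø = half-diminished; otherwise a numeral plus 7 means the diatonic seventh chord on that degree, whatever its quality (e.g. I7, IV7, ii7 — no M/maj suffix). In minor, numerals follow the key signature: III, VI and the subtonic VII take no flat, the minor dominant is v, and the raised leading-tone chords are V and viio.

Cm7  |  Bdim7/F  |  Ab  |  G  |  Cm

i7 - viio43 - VI - V - i

Cm7: root C is the tonic; minor seventh chord there is i7.
Bdim7/F: fully diminished seventh chord on B = scale degree 7 → viio43.
Ab has root Ab, degree 6 in C minor, so VI.
G has root G, degree 5 in C minor, so V.
Cm has root C, degree 1 in C minor, so i.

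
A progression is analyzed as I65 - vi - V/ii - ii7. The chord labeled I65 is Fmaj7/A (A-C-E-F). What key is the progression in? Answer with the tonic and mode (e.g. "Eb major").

F major

The chord Fmaj7/A is a major seventh chord rooted on F; its label is I65.
If F is scale degree 1 and the mode makes that degree carry a major seventh chord, the tonic is F and the mode is major.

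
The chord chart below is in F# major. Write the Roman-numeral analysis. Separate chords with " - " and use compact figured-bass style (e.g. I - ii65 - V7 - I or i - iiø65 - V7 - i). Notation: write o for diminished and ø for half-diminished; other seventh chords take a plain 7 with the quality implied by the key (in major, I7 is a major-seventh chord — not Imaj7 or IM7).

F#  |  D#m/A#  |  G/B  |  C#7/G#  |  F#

F#: major triad on F# = scale degree 1 → I.
D#m/A#: root D# is the submediant; minor triad there is vi64.
G/B is non-diatonic — a major triad on the lowered supertonic (G): the Neapolitan sixth, bII6 (third, B, in the bass — hence the 6).
C#7/G# has root C#, degree 5 in F# major, so V43.
F# has root F#, degree 1 in F# major, so I.

I - vi64 - bII6 - V43 - I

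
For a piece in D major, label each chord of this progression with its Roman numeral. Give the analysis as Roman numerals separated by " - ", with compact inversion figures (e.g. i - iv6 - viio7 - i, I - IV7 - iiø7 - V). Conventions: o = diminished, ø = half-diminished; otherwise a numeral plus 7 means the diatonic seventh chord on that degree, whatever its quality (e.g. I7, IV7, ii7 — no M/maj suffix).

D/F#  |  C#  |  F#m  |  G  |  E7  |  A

I6 - V/iii - iii - IV - V7/V - V

D/F# has root D, degree 1 in D major, so I6.
C#: a major triad on C#, the applied dominant of iii → V/iii.
F#m: minor triad on F# = scale degree 3 → iii.
G: root G is the subdominant; major triad there is IV.
E7 is the secondary dominant of V (dominant seventh chord on E): V7/V.
A: root A is the dominant; major triad there is V.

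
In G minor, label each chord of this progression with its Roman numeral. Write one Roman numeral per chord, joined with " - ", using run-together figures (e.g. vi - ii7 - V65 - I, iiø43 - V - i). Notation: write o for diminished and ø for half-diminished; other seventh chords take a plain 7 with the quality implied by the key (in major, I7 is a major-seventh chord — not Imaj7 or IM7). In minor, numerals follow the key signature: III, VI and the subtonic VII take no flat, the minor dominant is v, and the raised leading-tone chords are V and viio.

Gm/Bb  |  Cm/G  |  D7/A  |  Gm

Gm/Bb has root G, degree 1 in G minor, so i6.
Cm/G: minor triad on C = scale degree 4 → iv64.
D7/A has root D, degree 5 in G minor, so V43.
Gm: minor triad on G = scale degree 1 → i.

i6 - iv64 - V43 - i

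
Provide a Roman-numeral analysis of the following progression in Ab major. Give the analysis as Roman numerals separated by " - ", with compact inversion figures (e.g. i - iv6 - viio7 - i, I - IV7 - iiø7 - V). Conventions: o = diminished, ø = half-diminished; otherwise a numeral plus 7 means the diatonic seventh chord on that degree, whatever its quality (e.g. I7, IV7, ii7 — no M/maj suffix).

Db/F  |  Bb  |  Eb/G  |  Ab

Db/F: root Db is the subdominant; major triad there is IV6.
Bb: a major triad on Bb, the applied dominant of V → V/V.
Eb/G: major triad on Eb = scale degree 5 → V6.
Ab has root Ab, degree 1 in Ab major, so I.

IV6 - V/V - V6 - I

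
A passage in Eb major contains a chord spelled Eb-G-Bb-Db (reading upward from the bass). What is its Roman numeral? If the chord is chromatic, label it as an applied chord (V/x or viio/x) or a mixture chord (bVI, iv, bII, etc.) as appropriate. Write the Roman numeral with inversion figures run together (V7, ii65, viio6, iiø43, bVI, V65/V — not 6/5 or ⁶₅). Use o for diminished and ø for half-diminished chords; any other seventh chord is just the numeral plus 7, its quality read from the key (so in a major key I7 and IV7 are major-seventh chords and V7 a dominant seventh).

V7/IV

The pitches Eb-G-Bb-Db form a dominant seventh chord rooted on Eb.
Eb is not a diatonic chord root with this quality in Eb major, but it lies a perfect fifth above Ab (IV), so the chord functions as an applied dominant of IV.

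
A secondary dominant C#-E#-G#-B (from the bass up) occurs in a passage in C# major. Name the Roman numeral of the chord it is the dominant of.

IV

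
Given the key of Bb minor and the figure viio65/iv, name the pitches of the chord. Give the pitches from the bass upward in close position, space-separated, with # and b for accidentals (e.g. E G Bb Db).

viio65/iv is a secondary leading-tone chord. The target iv is Eb in Bb minor; the applied chord is rooted a semitone below, on D.
Building a fully diminished seventh chord on D gives D-F-Ab-Cb.
With the 65 figure the chord is in first inversion; from the bass F upward in close position it reads F-Ab-Cb-D.

F Ab Cb D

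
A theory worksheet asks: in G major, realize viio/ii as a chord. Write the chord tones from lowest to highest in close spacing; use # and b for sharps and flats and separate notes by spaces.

viio/ii is a secondary leading-tone chord. The target ii is A in G major; the applied chord is rooted a semitone below, on G#.
Building a diminished triad on G# gives G#-B-D.

G# B D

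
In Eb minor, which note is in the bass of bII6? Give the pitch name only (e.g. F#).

Ab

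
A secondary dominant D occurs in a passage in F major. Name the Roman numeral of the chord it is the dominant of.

The chord is a major triad on D.
A dominant resolves down a perfect fifth: D → G. In F major, G is scale degree 2, i.e. ii.

ii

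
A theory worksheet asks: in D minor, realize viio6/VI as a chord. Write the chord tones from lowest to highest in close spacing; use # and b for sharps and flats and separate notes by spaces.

C Eb A

The slash marks an applied leading-tone chord: viio of VI. In D minor, VI is Bb, so the leading tone to it is A, a half step below.
Building a diminished triad on A gives A-C-Eb.
With the 6 figure the chord is in first inversion; from the bass C upward in close position it reads C-Eb-A.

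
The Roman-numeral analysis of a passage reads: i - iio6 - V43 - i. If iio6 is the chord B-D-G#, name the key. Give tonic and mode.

F# minor

The chord G#dim/B is a diminished triad rooted on G#; its label is iio6.
iio6 on G# implies G# is the supertonic; that puts the tonic at F#, and the lowercase numeral fits minor mode.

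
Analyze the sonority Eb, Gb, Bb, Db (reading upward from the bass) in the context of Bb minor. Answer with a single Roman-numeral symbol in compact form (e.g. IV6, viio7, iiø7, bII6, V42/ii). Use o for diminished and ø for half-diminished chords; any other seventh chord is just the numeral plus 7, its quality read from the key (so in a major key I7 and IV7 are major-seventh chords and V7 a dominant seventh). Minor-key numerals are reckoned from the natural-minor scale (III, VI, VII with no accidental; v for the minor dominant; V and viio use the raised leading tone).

The pitches Eb-Gb-Bb-Db form a minor seventh chord rooted on Eb.
Eb is scale degree 4 in Bb minor, and a minor seventh chord on that degree is written iv7.

iv7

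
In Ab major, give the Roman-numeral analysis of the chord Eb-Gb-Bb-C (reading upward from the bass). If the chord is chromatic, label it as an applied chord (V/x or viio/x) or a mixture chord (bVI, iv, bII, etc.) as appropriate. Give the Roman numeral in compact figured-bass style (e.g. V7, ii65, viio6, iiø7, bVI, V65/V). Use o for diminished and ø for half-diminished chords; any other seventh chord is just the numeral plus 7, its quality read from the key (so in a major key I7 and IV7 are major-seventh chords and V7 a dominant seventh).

viiø65/IV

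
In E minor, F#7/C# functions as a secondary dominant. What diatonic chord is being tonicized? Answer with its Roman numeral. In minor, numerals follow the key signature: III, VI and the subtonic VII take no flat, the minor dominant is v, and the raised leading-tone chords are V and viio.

The chord is a dominant seventh chord on F#.
A dominant resolves down a perfect fifth: F# → B. In E minor, B is scale degree 5, i.e. V.

V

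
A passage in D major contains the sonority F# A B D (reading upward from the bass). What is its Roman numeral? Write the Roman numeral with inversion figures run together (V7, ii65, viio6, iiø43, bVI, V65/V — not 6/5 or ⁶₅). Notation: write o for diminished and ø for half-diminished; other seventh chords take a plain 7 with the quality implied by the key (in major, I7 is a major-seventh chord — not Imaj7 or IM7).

Stacked in thirds the chord is B-D-F#-A: a minor seventh chord on B.
B is scale degree 6 in D major, and a minor seventh chord on that degree is written vi7.
With F# in the bass the chord is in second inversion, so the figured bass is 43.

vi43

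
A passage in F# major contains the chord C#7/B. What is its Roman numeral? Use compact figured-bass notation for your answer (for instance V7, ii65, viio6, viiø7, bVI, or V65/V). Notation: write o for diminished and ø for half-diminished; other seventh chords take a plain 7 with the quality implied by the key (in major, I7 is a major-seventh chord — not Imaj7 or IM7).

The pitches C#-E#-G#-B form a dominant seventh chord rooted on C#.
C# is scale degree 5 in F# major, and a dominant seventh chord on that degree is written V7.
With B in the bass the chord is in third inversion, so the figured bass is 42.

V42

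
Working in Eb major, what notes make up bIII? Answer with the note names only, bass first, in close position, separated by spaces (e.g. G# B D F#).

Gb Bb Db

Scale degree 3 in Eb major is G; lowering it a half step gives Gb. bIII is a major triad on the lowered third degree, borrowed from the parallel minor.
So the chord is Gb-Bb-Db, a major triad.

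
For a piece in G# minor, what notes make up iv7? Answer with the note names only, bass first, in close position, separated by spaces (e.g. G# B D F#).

C# E G# B

In G# minor, the subdominant is C#, and the diatonic chord built there is a minor seventh chord.
That chord is spelled C#-E-G#-B.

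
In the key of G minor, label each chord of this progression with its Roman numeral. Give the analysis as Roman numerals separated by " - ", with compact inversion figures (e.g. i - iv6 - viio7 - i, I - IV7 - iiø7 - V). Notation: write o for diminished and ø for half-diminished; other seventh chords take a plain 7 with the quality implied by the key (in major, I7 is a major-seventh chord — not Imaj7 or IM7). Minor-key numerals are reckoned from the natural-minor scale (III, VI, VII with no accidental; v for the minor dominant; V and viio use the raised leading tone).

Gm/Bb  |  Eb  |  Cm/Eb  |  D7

i6 - VI - iv6 - V7

Gm/Bb: minor triad on G = scale degree 1 → i6.
Eb: root Eb is the submediant; major triad there is VI.
Cm/Eb: root C is the subdominant; minor triad there is iv6.
D7: dominant seventh chord on D = scale degree 5 → V7.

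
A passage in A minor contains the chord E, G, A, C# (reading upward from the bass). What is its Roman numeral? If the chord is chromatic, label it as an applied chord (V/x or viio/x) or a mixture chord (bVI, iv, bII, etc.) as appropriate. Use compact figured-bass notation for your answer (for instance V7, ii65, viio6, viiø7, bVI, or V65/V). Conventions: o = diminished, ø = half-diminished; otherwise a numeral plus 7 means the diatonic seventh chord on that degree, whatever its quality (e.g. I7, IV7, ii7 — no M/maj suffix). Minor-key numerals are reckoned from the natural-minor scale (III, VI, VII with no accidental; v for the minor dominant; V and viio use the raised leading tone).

V43/iv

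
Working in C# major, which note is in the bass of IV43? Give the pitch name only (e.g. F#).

IV in C# major has root F#; the chord is F#-A#-C#-E#.
The figure 43 means second inversion — the fifth is in the bass.

C#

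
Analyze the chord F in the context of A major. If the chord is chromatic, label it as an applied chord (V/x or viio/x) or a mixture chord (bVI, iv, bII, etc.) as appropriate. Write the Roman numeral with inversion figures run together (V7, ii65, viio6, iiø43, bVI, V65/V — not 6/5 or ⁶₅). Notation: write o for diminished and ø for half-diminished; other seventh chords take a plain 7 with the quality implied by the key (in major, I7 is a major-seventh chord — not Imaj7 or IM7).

Stacked in thirds the chord is F-A-C: a major triad on F.
F is the lowered sixth degree of A major (diatonic 6 would be F#). This is a major triad on the lowered sixth degree, borrowed from the parallel minor.

bVI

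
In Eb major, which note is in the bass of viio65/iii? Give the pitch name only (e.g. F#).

A

The applied chord viio65/iii is rooted on F#: F#-A-C-Eb.
The figure 65 means first inversion — the third is in the bass.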